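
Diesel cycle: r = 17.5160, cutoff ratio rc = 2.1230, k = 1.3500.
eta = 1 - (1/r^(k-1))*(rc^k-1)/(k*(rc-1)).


r^(k-1) = 2.7240
rc^k = 2.7630
eta = 0.5731 = 57.3087%

57.3087%


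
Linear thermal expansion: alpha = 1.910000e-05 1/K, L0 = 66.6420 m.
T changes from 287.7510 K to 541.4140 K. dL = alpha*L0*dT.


dT = 253.6630 K
dL = 1.910000e-05 * 66.6420 * 253.6630 = 0.322878 m
L_final = 66.964878 m

dL = 0.322878 m


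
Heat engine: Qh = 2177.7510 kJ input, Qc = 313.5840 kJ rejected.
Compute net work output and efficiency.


W = 2177.7510 - 313.5840 = 1864.1670 kJ
eta = 1864.1670 / 2177.7510 = 0.8560 = 85.6006%

W = 1864.1670 kJ, eta = 85.6006%


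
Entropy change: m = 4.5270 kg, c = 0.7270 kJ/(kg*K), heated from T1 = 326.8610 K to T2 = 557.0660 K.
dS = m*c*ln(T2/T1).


T2/T1 = 1.7043
ln(T2/T1) = 0.5331
dS = 4.5270 * 0.7270 * 0.5331 = 1.7547 kJ/K

1.7547 kJ/K


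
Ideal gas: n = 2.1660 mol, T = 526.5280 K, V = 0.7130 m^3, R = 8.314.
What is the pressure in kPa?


P = nRT/V = 2.1660 * 8.314 * 526.5280 / 0.7130
= 9481.7815 / 0.7130 = 13298.4313 Pa = 13.2984 kPa

13.2984 kPa


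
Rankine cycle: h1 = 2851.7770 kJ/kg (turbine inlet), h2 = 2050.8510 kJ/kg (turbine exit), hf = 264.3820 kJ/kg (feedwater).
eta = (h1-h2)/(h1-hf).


W = 800.9260 kJ/kg
Q_in = 2587.3950 kJ/kg
eta = 0.3095 = 30.9549%

eta = 30.9549%


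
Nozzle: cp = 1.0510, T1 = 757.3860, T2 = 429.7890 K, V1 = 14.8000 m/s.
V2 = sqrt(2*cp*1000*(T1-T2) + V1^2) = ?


dT = 327.5970 K
2*cp*1000*dT = 688608.8940
V1^2 = 219.0400
V2 = sqrt(688827.9340) = 829.9566 m/s

829.9566 m/s


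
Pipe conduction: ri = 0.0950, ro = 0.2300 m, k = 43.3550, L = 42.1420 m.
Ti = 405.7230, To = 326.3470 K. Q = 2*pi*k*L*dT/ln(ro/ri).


dT = 79.3760 K
ln(ro/ri) = 0.8842
Q = 2*pi*43.3550*42.1420*79.3760 / 0.8842 = 1030556.2784 W

1030556.2784 W


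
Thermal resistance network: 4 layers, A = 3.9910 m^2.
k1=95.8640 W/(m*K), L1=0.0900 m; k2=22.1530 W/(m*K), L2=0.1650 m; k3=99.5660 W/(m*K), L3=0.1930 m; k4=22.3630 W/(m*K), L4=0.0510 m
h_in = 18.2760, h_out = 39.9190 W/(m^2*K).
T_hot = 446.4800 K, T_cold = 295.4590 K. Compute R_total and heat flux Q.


R_conv_in = 1/(18.2760*3.9910) = 0.0137
R_1 = 0.0900/(95.8640*3.9910) = 0.0002
R_2 = 0.1650/(22.1530*3.9910) = 0.0019
R_3 = 0.1930/(99.5660*3.9910) = 0.0005
R_4 = 0.0510/(22.3630*3.9910) = 0.0006
R_conv_out = 1/(39.9190*3.9910) = 0.0063
R_total = 0.0231 K/W
Q = 151.0210 / 0.0231 = 6524.8818 W

R_total = 0.0231 K/W, Q = 6524.8818 W


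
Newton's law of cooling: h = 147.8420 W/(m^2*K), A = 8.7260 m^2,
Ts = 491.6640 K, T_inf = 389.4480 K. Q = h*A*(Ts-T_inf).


dT = 102.2160 K
Q = 147.8420 * 8.7260 * 102.2160 = 131865.7228 W

131865.7228 W


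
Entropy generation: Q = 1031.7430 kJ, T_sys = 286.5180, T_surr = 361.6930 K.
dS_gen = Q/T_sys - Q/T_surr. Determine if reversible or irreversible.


dS_sys = 1031.7430/286.5180 = 3.6010 kJ/K
dS_surr = -1031.7430/361.6930 = -2.8525 kJ/K
dS_gen = 3.6010 - 2.8525 = 0.7484 kJ/K (irreversible)

dS_gen = 0.7484 kJ/K, irreversible


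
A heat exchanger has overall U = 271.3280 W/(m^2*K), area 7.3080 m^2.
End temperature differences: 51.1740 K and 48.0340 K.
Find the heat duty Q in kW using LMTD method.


LMTD = 49.5874 K
Q = 271.3280 * 7.3080 * 49.5874 = 98325.1840 W = 98.3252 kW

98.3252 kW


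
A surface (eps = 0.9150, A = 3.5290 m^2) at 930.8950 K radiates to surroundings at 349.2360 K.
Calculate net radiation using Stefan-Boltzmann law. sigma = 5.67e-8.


T^4 = 7.5094e+11
Tsurr^4 = 1.4876e+10
Q = 0.9150 * 5.67e-8 * 3.5290 * 7.3606e+11 = 134762.5117 W

134762.5117 W


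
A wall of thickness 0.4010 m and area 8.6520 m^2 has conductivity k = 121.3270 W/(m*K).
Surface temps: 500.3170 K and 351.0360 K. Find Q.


dT = 149.2810 K
Q = 121.3270 * 8.6520 * 149.2810 / 0.4010 = 390781.6236 W

390781.6236 W


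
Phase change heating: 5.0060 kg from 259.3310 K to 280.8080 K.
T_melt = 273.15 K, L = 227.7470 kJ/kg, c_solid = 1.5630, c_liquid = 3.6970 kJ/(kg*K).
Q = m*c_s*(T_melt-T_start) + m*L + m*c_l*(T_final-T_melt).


Q1 (sensible, solid) = 5.0060 * 1.5630 * 13.8190 = 108.1251 kJ
Q2 (latent) = 5.0060 * 227.7470 = 1140.1015 kJ
Q3 (sensible, liquid) = 5.0060 * 3.6970 * 7.6580 = 141.7280 kJ
Q_total = 1389.9546 kJ

1389.9546 kJ


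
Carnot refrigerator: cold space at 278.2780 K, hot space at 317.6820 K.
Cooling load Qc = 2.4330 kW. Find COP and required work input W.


COP = 278.2780 / 39.4040 = 7.0622
W = 2.4330 / 7.0622 = 0.3445 kW

COP = 7.0622, W = 0.3445 kW


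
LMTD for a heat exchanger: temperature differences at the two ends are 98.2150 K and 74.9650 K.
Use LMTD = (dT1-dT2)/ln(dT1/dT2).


dT1/dT2 = 1.3101
ln(dT1/dT2) = 0.2701
LMTD = 23.2500 / 0.2701 = 86.0672 K

86.0672 K


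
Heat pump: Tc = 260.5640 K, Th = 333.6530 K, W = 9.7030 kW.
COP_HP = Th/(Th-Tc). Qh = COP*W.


COP = 333.6530 / 73.0890 = 4.5650
Qh = 4.5650 * 9.7030 = 44.2944 kW

COP = 4.5650, Qh = 44.2944 kW


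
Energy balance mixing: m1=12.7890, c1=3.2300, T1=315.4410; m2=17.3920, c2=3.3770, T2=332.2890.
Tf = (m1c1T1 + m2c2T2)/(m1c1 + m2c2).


num = 32546.6431
den = 100.0413
Tf = 325.3322 K

325.3322 K


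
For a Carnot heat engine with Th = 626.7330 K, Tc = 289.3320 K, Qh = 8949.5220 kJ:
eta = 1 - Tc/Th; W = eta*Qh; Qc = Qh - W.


eta = 1 - 289.3320/626.7330 = 0.5383
W = 0.5383 * 8949.5220 = 4817.9650 kJ
Qc = 8949.5220 - 4817.9650 = 4131.5570 kJ

eta = 53.8349%, W = 4817.9650 kJ, Qc = 4131.5570 kJ


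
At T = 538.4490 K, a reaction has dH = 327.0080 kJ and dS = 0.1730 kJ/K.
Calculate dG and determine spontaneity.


T*dS = 538.4490 * 0.1730 = 93.1517 kJ
dG = 327.0080 - 93.1517 = 233.8563 kJ (non-spontaneous)

dG = 233.8563 kJ, non-spontaneous


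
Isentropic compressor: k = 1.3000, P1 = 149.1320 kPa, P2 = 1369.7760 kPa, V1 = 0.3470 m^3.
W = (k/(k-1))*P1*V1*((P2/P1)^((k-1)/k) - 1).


(k-1)/k = 0.2308
(P2/P1)^exp = 1.6682
W = 4.3333 * 149.1320 * 0.3470 * (1.6682 - 1) = 149.8411 kJ

149.8411 kJ


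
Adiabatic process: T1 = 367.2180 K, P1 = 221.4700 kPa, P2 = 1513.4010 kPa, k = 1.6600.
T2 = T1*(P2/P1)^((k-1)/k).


(k-1)/k = 0.3976
(P2/P1)^exp = 2.1471
T2 = 367.2180 * 2.1471 = 788.4396 K

788.4396 K


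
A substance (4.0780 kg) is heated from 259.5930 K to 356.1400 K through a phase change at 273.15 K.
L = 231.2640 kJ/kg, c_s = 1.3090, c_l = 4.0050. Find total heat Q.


Q1 (sensible, solid) = 4.0780 * 1.3090 * 13.5570 = 72.3686 kJ
Q2 (latent) = 4.0780 * 231.2640 = 943.0946 kJ
Q3 (sensible, liquid) = 4.0780 * 4.0050 * 82.9900 = 1355.4250 kJ
Q_total = 2370.8883 kJ

2370.8883 kJ


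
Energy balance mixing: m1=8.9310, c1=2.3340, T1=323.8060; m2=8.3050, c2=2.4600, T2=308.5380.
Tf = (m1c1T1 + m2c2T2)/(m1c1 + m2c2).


num = 13053.2451
den = 41.2753
Tf = 316.2487 K

316.2487 K


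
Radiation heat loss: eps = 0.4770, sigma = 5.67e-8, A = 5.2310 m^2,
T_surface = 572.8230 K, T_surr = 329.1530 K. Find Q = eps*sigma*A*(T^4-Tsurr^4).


T^4 = 1.0767e+11
Tsurr^4 = 1.1738e+10
Q = 0.4770 * 5.67e-8 * 5.2310 * 9.5929e+10 = 13571.7390 W

13571.7390 W


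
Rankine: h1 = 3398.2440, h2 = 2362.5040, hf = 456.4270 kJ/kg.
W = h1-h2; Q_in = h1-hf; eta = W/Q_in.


W = 1035.7400 kJ/kg
Q_in = 2941.8170 kJ/kg
eta = 0.3521 = 35.2075%

eta = 35.2075%


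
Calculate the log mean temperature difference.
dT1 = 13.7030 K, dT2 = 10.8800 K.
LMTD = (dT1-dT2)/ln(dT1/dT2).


dT1/dT2 = 1.2595
ln(dT1/dT2) = 0.2307
LMTD = 2.8230 / 0.2307 = 12.2373 K

12.2373 K


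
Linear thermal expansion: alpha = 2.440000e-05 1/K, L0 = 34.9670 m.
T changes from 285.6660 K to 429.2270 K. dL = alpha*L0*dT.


dT = 143.5610 K
dL = 2.440000e-05 * 34.9670 * 143.5610 = 0.122485 m
L_final = 35.089485 m

dL = 0.122485 m


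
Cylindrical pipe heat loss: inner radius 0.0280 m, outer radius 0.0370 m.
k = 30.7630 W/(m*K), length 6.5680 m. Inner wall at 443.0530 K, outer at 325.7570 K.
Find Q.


dT = 117.2960 K
ln(ro/ri) = 0.2787
Q = 2*pi*30.7630*6.5680*117.2960 / 0.2787 = 534277.6991 W

534277.6991 W


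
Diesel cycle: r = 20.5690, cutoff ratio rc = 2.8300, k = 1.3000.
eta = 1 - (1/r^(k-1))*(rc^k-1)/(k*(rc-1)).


r^(k-1) = 2.4772
rc^k = 3.8665
eta = 0.5136 = 51.3593%

51.3593%


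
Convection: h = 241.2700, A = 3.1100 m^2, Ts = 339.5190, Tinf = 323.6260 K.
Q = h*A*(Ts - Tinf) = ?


dT = 15.8930 K
Q = 241.2700 * 3.1100 * 15.8930 = 11925.3078 W

11925.3078 W


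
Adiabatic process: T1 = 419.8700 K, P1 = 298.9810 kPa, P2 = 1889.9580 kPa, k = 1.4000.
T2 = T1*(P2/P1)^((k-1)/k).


(k-1)/k = 0.2857
(P2/P1)^exp = 1.6936
T2 = 419.8700 * 1.6936 = 711.0781 K

711.0781 K


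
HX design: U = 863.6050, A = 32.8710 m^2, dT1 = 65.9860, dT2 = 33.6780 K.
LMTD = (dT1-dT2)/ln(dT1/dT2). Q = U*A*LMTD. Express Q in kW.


LMTD = 48.0347 K
Q = 863.6050 * 32.8710 * 48.0347 = 1363586.5244 W = 1363.5865 kW

1363.5865 kW


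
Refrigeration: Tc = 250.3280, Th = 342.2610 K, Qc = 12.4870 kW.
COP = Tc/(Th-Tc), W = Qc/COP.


COP = 250.3280 / 91.9330 = 2.7229
W = 12.4870 / 2.7229 = 4.5859 kW

COP = 2.7229, W = 4.5859 kW


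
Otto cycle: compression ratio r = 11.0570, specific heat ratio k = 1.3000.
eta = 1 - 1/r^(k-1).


r^(k-1) = 2.0563
eta = 1 - 1/2.0563 = 0.5137 = 51.3695%

51.3695%


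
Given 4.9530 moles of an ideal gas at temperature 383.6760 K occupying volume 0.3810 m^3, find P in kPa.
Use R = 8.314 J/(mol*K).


P = nRT/V = 4.9530 * 8.314 * 383.6760 / 0.3810
= 15799.4869 / 0.3810 = 41468.4694 Pa = 41.4685 kPa

41.4685 kPa


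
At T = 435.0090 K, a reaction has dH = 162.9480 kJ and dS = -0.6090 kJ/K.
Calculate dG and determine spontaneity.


T*dS = 435.0090 * -0.6090 = -264.9205 kJ
dG = 162.9480 + 264.9205 = 427.8685 kJ (non-spontaneous)

dG = 427.8685 kJ, non-spontaneous


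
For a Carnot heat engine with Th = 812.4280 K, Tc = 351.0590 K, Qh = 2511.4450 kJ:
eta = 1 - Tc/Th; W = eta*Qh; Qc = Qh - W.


eta = 1 - 351.0590/812.4280 = 0.5679
W = 0.5679 * 2511.4450 = 1426.2222 kJ
Qc = 2511.4450 - 1426.2222 = 1085.2228 kJ

eta = 56.7889%, W = 1426.2222 kJ, Qc = 1085.2228 kJ


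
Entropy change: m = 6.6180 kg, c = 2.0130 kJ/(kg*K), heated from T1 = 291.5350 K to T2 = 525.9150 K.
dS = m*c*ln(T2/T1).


T2/T1 = 1.8040
ln(T2/T1) = 0.5900
dS = 6.6180 * 2.0130 * 0.5900 = 7.8597 kJ/K

7.8597 kJ/K


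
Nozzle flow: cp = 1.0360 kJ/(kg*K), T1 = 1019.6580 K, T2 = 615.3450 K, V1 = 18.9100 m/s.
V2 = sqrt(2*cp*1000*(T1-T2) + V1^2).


dT = 404.3130 K
2*cp*1000*dT = 837736.5360
V1^2 = 357.5881
V2 = sqrt(838094.1241) = 915.4748 m/s

915.4748 m/s


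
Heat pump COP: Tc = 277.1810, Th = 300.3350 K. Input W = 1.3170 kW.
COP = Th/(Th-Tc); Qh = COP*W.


COP = 300.3350 / 23.1540 = 12.9712
Qh = 12.9712 * 1.3170 = 17.0831 kW

COP = 12.9712, Qh = 17.0831 kW


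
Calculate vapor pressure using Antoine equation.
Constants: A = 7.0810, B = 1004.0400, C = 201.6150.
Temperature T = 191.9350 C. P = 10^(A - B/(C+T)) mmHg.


C+T = 393.5500
B/(C+T) = 2.5512
log10(P) = 7.0810 - 2.5512 = 4.5298
P = 10^4.5298 = 33865.7950 mmHg

33865.7950 mmHg


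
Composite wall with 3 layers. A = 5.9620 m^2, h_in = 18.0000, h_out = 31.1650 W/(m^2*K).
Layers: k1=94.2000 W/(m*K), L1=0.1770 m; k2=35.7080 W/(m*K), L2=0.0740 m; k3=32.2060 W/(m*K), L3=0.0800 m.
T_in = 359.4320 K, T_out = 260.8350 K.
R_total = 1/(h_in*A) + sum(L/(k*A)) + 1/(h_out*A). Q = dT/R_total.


R_conv_in = 1/(18.0000*5.9620) = 0.0093
R_1 = 0.1770/(94.2000*5.9620) = 0.0003
R_2 = 0.0740/(35.7080*5.9620) = 0.0003
R_3 = 0.0800/(32.2060*5.9620) = 0.0004
R_conv_out = 1/(31.1650*5.9620) = 0.0054
R_total = 0.0158 K/W
Q = 98.5970 / 0.0158 = 6248.3699 W

R_total = 0.0158 K/W, Q = 6248.3699 W


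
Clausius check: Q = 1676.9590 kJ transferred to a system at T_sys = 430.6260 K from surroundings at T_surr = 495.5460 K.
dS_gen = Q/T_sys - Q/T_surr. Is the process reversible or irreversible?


dS_sys = 1676.9590/430.6260 = 3.8942 kJ/K
dS_surr = -1676.9590/495.5460 = -3.3841 kJ/K
dS_gen = 3.8942 - 3.3841 = 0.5102 kJ/K (irreversible)

dS_gen = 0.5102 kJ/K, irreversible


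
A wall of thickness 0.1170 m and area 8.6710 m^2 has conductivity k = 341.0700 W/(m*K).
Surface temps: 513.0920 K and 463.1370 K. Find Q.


dT = 49.9550 K
Q = 341.0700 * 8.6710 * 49.9550 / 0.1170 = 1262716.3649 W

1262716.3649 W


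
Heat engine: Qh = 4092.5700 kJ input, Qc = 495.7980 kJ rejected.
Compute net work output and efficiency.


W = 4092.5700 - 495.7980 = 3596.7720 kJ
eta = 3596.7720 / 4092.5700 = 0.8789 = 87.8854%

W = 3596.7720 kJ, eta = 87.8854%


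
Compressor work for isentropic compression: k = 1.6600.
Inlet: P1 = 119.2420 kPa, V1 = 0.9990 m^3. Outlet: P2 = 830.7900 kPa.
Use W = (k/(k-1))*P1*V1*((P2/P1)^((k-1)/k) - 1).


(k-1)/k = 0.3976
(P2/P1)^exp = 2.1637
W = 2.5152 * 119.2420 * 0.9990 * (2.1637 - 1) = 348.6527 kJ

348.6527 kJ


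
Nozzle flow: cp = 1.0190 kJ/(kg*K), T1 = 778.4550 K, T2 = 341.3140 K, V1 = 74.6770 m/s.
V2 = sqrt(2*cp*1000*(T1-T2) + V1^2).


dT = 437.1410 K
2*cp*1000*dT = 890893.3580
V1^2 = 5576.6543
V2 = sqrt(896470.0123) = 946.8210 m/s

946.8210 m/s


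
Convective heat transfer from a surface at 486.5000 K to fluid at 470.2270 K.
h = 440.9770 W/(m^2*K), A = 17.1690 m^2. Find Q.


dT = 16.2730 K
Q = 440.9770 * 17.1690 * 16.2730 = 123205.0654 W

123205.0654 W


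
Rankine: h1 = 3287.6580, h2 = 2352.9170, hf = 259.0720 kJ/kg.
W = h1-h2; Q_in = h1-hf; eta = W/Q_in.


W = 934.7410 kJ/kg
Q_in = 3028.5860 kJ/kg
eta = 0.3086 = 30.8639%

eta = 30.8639%


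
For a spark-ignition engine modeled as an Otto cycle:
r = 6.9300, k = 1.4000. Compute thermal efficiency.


r^(k-1) = 2.1692
eta = 1 - 1/2.1692 = 0.5390 = 53.8994%

53.8994%


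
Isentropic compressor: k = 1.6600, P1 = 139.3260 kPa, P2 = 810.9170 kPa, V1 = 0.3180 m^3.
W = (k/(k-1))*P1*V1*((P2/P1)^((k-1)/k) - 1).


(k-1)/k = 0.3976
(P2/P1)^exp = 2.0143
W = 2.5152 * 139.3260 * 0.3180 * (2.0143 - 1) = 113.0343 kJ

113.0343 kJ


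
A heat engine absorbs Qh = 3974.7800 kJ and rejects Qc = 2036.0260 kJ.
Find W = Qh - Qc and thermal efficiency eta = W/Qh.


W = 3974.7800 - 2036.0260 = 1938.7540 kJ
eta = 1938.7540 / 3974.7800 = 0.4878 = 48.7764%

W = 1938.7540 kJ, eta = 48.7764%


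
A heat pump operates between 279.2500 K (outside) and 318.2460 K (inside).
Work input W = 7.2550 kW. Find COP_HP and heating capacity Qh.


COP = 318.2460 / 38.9960 = 8.1610
Qh = 8.1610 * 7.2550 = 59.2080 kW

COP = 8.1610, Qh = 59.2080 kW


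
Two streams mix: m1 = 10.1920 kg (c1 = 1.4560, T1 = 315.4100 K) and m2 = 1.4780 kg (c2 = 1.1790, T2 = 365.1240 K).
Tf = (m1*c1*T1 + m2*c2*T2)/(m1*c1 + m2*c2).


num = 5316.7943
den = 16.5821
Tf = 320.6343 K

320.6343 K


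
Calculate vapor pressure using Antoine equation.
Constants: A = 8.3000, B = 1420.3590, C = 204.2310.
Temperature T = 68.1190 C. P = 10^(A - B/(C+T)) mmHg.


C+T = 272.3500
B/(C+T) = 5.2152
log10(P) = 8.3000 - 5.2152 = 3.0848
P = 10^3.0848 = 1215.6335 mmHg

1215.6335 mmHg


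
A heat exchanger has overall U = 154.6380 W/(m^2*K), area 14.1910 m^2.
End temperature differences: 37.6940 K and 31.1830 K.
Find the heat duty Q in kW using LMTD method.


LMTD = 34.3357 K
Q = 154.6380 * 14.1910 * 34.3357 = 75348.5301 W = 75.3485 kW

75.3485 kW


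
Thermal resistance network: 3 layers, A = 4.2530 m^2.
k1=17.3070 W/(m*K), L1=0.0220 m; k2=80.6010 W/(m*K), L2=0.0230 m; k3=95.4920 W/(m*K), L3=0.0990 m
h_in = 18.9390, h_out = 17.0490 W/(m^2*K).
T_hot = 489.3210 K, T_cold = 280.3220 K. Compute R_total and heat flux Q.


R_conv_in = 1/(18.9390*4.2530) = 0.0124
R_1 = 0.0220/(17.3070*4.2530) = 0.0003
R_2 = 0.0230/(80.6010*4.2530) = 6.7095e-05
R_3 = 0.0990/(95.4920*4.2530) = 0.0002
R_conv_out = 1/(17.0490*4.2530) = 0.0138
R_total = 0.0268 K/W
Q = 208.9990 / 0.0268 = 7793.7918 W

R_total = 0.0268 K/W, Q = 7793.7918 W


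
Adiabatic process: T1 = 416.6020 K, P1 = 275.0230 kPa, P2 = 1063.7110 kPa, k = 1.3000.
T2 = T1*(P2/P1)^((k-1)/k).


(k-1)/k = 0.2308
(P2/P1)^exp = 1.3664
T2 = 416.6020 * 1.3664 = 569.2300 K

569.2300 K


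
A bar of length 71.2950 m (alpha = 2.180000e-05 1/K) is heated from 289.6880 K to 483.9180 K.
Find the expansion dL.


dT = 194.2300 K
dL = 2.180000e-05 * 71.2950 * 194.2300 = 0.301878 m
L_final = 71.596878 m

dL = 0.301878 m


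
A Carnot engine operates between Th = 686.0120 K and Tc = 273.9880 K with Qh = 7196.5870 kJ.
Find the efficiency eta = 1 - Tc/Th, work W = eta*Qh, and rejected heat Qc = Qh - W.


eta = 1 - 273.9880/686.0120 = 0.6006
W = 0.6006 * 7196.5870 = 4322.3246 kJ
Qc = 7196.5870 - 4322.3246 = 2874.2624 kJ

eta = 60.0608%, W = 4322.3246 kJ, Qc = 2874.2624 kJ


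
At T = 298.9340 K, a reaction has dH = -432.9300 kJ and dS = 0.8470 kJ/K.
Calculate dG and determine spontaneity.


T*dS = 298.9340 * 0.8470 = 253.1971 kJ
dG = -432.9300 - 253.1971 = -686.1271 kJ (spontaneous)

dG = -686.1271 kJ, spontaneous


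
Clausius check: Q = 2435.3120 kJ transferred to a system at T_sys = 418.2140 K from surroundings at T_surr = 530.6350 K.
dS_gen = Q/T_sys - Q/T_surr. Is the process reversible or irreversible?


dS_sys = 2435.3120/418.2140 = 5.8231 kJ/K
dS_surr = -2435.3120/530.6350 = -4.5894 kJ/K
dS_gen = 5.8231 - 4.5894 = 1.2337 kJ/K (irreversible)

dS_gen = 1.2337 kJ/K, irreversible


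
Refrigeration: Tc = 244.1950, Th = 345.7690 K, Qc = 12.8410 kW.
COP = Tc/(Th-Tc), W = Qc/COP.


COP = 244.1950 / 101.5740 = 2.4041
W = 12.8410 / 2.4041 = 5.3413 kW

COP = 2.4041, W = 5.3413 kW


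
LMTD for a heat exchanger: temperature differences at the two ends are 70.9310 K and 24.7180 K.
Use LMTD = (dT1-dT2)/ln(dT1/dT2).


dT1/dT2 = 2.8696
ln(dT1/dT2) = 1.0542
LMTD = 46.2130 / 1.0542 = 43.8380 K

43.8380 K


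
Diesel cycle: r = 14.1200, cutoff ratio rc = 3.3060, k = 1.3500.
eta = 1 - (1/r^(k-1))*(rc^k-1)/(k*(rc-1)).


r^(k-1) = 2.5261
rc^k = 5.0241
eta = 0.4883 = 48.8278%

48.8278%


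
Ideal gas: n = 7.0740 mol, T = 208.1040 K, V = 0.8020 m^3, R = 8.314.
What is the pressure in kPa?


P = nRT/V = 7.0740 * 8.314 * 208.1040 / 0.8020
= 12239.2697 / 0.8020 = 15260.9347 Pa = 15.2609 kPa

15.2609 kPa


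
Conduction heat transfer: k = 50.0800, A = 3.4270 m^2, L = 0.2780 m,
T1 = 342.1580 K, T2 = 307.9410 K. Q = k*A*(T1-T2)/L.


dT = 34.2170 K
Q = 50.0800 * 3.4270 * 34.2170 / 0.2780 = 21123.9708 W

21123.9708 W


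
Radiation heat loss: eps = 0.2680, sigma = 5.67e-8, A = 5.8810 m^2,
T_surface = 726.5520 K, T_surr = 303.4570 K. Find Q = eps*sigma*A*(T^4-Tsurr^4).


T^4 = 2.7865e+11
Tsurr^4 = 8.4799e+09
Q = 0.2680 * 5.67e-8 * 5.8810 * 2.7018e+11 = 24144.2872 W

24144.2872 W


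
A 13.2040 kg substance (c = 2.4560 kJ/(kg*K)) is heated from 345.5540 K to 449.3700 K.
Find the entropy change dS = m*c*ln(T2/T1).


T2/T1 = 1.3004
ln(T2/T1) = 0.2627
dS = 13.2040 * 2.4560 * 0.2627 = 8.5190 kJ/K

8.5190 kJ/K


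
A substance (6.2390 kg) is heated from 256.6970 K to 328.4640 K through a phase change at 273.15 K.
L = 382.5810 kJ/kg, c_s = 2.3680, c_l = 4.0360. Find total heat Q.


Q1 (sensible, solid) = 6.2390 * 2.3680 * 16.4530 = 243.0758 kJ
Q2 (latent) = 6.2390 * 382.5810 = 2386.9229 kJ
Q3 (sensible, liquid) = 6.2390 * 4.0360 * 55.3140 = 1392.8399 kJ
Q_total = 4022.8386 kJ

4022.8386 kJ


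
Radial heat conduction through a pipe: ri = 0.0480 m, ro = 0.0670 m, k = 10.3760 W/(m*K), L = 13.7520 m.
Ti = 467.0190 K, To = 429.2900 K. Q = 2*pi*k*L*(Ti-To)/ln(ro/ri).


dT = 37.7290 K
ln(ro/ri) = 0.3335
Q = 2*pi*10.3760*13.7520*37.7290 / 0.3335 = 101429.9191 W

101429.9191 W


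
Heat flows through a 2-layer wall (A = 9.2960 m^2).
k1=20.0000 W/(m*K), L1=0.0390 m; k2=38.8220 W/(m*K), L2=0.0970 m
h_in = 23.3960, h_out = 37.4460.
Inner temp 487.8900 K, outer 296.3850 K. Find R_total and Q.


R_conv_in = 1/(23.3960*9.2960) = 0.0046
R_1 = 0.0390/(20.0000*9.2960) = 0.0002
R_2 = 0.0970/(38.8220*9.2960) = 0.0003
R_conv_out = 1/(37.4460*9.2960) = 0.0029
R_total = 0.0079 K/W
Q = 191.5050 / 0.0079 = 24091.0086 W

R_total = 0.0079 K/W, Q = 24091.0086 W


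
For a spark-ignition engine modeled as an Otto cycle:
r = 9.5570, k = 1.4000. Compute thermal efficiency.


r^(k-1) = 2.4668
eta = 1 - 1/2.4668 = 0.5946 = 59.4612%

59.4612%


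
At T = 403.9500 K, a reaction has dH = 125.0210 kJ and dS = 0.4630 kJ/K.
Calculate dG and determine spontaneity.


T*dS = 403.9500 * 0.4630 = 187.0289 kJ
dG = 125.0210 - 187.0289 = -62.0079 kJ (spontaneous)

dG = -62.0079 kJ, spontaneous


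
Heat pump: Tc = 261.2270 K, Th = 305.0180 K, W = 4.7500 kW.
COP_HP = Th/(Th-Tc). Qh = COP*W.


COP = 305.0180 / 43.7910 = 6.9653
Qh = 6.9653 * 4.7500 = 33.0852 kW

COP = 6.9653, Qh = 33.0852 kW


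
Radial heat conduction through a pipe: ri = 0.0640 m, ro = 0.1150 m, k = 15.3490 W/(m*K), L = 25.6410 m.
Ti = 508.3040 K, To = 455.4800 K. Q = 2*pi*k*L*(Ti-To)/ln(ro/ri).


dT = 52.8240 K
ln(ro/ri) = 0.5860
Q = 2*pi*15.3490*25.6410*52.8240 / 0.5860 = 222890.8471 W

222890.8471 W


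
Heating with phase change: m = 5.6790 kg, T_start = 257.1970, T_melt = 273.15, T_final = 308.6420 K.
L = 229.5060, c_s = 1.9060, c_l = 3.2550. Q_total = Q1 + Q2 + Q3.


Q1 (sensible, solid) = 5.6790 * 1.9060 * 15.9530 = 172.6780 kJ
Q2 (latent) = 5.6790 * 229.5060 = 1303.3646 kJ
Q3 (sensible, liquid) = 5.6790 * 3.2550 * 35.4920 = 656.0748 kJ
Q_total = 2132.1174 kJ

2132.1174 kJ


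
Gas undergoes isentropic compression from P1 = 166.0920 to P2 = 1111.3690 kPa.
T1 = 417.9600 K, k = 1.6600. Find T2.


(k-1)/k = 0.3976
(P2/P1)^exp = 2.1292
T2 = 417.9600 * 2.1292 = 889.9167 K

889.9167 K


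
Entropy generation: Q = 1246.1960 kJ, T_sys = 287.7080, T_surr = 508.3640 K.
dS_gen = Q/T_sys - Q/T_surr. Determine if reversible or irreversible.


dS_sys = 1246.1960/287.7080 = 4.3315 kJ/K
dS_surr = -1246.1960/508.3640 = -2.4514 kJ/K
dS_gen = 4.3315 - 2.4514 = 1.8801 kJ/K (irreversible)

dS_gen = 1.8801 kJ/K, irreversible


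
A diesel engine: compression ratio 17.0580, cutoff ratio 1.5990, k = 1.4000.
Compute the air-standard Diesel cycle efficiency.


r^(k-1) = 3.1101
rc^k = 1.9292
eta = 0.6437 = 64.3709%

64.3709%


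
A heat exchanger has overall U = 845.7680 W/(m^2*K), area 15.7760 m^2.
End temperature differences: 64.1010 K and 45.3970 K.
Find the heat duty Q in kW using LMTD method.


LMTD = 54.2123 K
Q = 845.7680 * 15.7760 * 54.2123 = 723345.8547 W = 723.3459 kW

723.3459 kW


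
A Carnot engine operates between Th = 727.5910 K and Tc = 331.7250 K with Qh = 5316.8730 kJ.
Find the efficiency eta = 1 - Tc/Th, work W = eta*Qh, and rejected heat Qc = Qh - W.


eta = 1 - 331.7250/727.5910 = 0.5441
W = 0.5441 * 5316.8730 = 2892.7918 kJ
Qc = 5316.8730 - 2892.7918 = 2424.0812 kJ

eta = 54.4078%, W = 2892.7918 kJ, Qc = 2424.0812 kJ


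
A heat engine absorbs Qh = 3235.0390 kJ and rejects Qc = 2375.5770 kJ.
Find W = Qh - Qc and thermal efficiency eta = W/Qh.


W = 3235.0390 - 2375.5770 = 859.4620 kJ
eta = 859.4620 / 3235.0390 = 0.2657 = 26.5673%

W = 859.4620 kJ, eta = 26.5673%


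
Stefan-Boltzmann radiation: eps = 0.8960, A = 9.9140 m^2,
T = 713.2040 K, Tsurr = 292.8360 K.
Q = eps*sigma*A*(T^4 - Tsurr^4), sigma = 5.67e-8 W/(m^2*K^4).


T^4 = 2.5873e+11
Tsurr^4 = 7.3536e+09
Q = 0.8960 * 5.67e-8 * 9.9140 * 2.5138e+11 = 126611.4793 W

126611.4793 W


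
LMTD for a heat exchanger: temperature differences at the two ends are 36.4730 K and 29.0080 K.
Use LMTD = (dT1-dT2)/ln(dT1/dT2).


dT1/dT2 = 1.2573
ln(dT1/dT2) = 0.2290
LMTD = 7.4650 / 0.2290 = 32.5982 K

32.5982 K


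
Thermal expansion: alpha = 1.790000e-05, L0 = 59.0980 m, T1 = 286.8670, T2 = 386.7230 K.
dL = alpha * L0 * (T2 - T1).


dT = 99.8560 K
dL = 1.790000e-05 * 59.0980 * 99.8560 = 0.105633 m
L_final = 59.203633 m

dL = 0.105633 m


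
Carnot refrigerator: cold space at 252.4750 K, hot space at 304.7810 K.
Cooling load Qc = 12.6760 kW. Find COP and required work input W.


COP = 252.4750 / 52.3060 = 4.8269
W = 12.6760 / 4.8269 = 2.6261 kW

COP = 4.8269, W = 2.6261 kW


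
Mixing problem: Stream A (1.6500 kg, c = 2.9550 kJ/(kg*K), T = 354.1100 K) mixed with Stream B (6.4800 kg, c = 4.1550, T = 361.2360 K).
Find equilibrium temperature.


num = 11452.6144
den = 31.8002
Tf = 360.1434 K

360.1434 K


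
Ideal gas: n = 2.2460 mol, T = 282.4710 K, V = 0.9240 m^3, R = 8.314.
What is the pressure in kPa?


P = nRT/V = 2.2460 * 8.314 * 282.4710 / 0.9240
= 5274.6499 / 0.9240 = 5708.4956 Pa = 5.7085 kPa

5.7085 kPa


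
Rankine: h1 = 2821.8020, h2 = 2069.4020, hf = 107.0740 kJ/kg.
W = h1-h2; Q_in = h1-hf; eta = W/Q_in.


W = 752.4000 kJ/kg
Q_in = 2714.7280 kJ/kg
eta = 0.2772 = 27.7155%

eta = 27.7155%


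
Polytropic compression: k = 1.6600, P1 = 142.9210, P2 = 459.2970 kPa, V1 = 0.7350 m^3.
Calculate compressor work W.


(k-1)/k = 0.3976
(P2/P1)^exp = 1.5907
W = 2.5152 * 142.9210 * 0.7350 * (1.5907 - 1) = 156.0576 kJ

156.0576 kJ


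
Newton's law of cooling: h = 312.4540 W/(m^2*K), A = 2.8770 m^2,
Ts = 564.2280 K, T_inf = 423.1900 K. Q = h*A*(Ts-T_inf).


dT = 141.0380 K
Q = 312.4540 * 2.8770 * 141.0380 = 126783.3116 W

126783.3116 W


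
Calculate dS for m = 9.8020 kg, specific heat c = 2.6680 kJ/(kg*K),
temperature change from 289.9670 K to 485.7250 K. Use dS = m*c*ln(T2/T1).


T2/T1 = 1.6751
ln(T2/T1) = 0.5159
dS = 9.8020 * 2.6680 * 0.5159 = 13.4910 kJ/K

13.4910 kJ/K


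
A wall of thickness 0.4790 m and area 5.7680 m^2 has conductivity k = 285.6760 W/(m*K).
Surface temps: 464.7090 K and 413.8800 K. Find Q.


dT = 50.8290 K
Q = 285.6760 * 5.7680 * 50.8290 / 0.4790 = 174853.7940 W

174853.7940 W


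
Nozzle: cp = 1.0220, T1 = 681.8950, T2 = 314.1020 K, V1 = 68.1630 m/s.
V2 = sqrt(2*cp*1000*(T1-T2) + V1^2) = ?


dT = 367.7930 K
2*cp*1000*dT = 751768.8920
V1^2 = 4646.1946
V2 = sqrt(756415.0866) = 869.7213 m/s

869.7213 m/s


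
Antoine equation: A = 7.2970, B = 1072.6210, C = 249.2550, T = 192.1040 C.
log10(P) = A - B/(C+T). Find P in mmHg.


C+T = 441.3590
B/(C+T) = 2.4303
log10(P) = 7.2970 - 2.4303 = 4.8667
P = 10^4.8667 = 73575.1602 mmHg

73575.1602 mmHg


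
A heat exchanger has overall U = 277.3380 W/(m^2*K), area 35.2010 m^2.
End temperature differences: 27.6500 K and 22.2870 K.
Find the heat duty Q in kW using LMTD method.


LMTD = 24.8722 K
Q = 277.3380 * 35.2010 * 24.8722 = 242816.8086 W = 242.8168 kW

242.8168 kW


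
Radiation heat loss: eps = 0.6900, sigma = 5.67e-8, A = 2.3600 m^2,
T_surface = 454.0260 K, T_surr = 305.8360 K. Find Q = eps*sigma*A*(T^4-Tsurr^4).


T^4 = 4.2494e+10
Tsurr^4 = 8.7489e+09
Q = 0.6900 * 5.67e-8 * 2.3600 * 3.3745e+10 = 3115.6501 W

3115.6501 W


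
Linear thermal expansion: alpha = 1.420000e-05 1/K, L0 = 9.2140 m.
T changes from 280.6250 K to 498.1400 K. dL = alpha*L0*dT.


dT = 217.5150 K
dL = 1.420000e-05 * 9.2140 * 217.5150 = 0.028459 m
L_final = 9.242459 m

dL = 0.028459 m


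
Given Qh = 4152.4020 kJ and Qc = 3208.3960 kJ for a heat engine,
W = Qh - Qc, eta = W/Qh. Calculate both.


W = 4152.4020 - 3208.3960 = 944.0060 kJ
eta = 944.0060 / 4152.4020 = 0.2273 = 22.7340%

W = 944.0060 kJ, eta = 22.7340%


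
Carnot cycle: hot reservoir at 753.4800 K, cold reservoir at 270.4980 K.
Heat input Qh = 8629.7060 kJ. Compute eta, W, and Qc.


eta = 1 - 270.4980/753.4800 = 0.6410
W = 0.6410 * 8629.7060 = 5531.6567 kJ
Qc = 8629.7060 - 5531.6567 = 3098.0493 kJ

eta = 64.1002%, W = 5531.6567 kJ, Qc = 3098.0493 kJ


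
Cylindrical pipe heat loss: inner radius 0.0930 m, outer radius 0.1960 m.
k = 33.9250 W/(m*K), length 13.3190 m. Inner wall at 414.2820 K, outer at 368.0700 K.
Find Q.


dT = 46.2120 K
ln(ro/ri) = 0.7455
Q = 2*pi*33.9250*13.3190*46.2120 / 0.7455 = 175982.5578 W

175982.5578 W


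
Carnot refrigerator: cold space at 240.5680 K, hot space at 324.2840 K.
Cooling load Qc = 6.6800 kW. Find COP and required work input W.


COP = 240.5680 / 83.7160 = 2.8736
W = 6.6800 / 2.8736 = 2.3246 kW

COP = 2.8736, W = 2.3246 kW


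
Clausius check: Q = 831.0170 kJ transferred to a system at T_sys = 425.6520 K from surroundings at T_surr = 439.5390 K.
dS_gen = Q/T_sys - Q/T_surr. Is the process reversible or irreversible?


dS_sys = 831.0170/425.6520 = 1.9523 kJ/K
dS_surr = -831.0170/439.5390 = -1.8907 kJ/K
dS_gen = 1.9523 - 1.8907 = 0.0617 kJ/K (irreversible)

dS_gen = 0.0617 kJ/K, irreversible


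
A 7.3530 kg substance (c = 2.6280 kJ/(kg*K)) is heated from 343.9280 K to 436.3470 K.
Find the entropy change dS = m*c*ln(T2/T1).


T2/T1 = 1.2687
ln(T2/T1) = 0.2380
dS = 7.3530 * 2.6280 * 0.2380 = 4.5991 kJ/K

4.5991 kJ/K


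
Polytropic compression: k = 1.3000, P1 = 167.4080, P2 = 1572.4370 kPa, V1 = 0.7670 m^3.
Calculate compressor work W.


(k-1)/k = 0.2308
(P2/P1)^exp = 1.6768
W = 4.3333 * 167.4080 * 0.7670 * (1.6768 - 1) = 376.5995 kJ

376.5995 kJ


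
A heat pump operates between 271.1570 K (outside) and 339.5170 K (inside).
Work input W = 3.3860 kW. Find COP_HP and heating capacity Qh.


COP = 339.5170 / 68.3600 = 4.9666
Qh = 4.9666 * 3.3860 = 16.8169 kW

COP = 4.9666, Qh = 16.8169 kW


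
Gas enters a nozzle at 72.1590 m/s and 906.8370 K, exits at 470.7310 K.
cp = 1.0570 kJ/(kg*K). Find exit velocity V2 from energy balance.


dT = 436.1060 K
2*cp*1000*dT = 921928.0840
V1^2 = 5206.9213
V2 = sqrt(927135.0053) = 962.8785 m/s

962.8785 m/s


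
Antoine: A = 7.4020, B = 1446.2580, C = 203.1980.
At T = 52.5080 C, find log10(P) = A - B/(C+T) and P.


C+T = 255.7060
B/(C+T) = 5.6559
log10(P) = 7.4020 - 5.6559 = 1.7461
P = 10^1.7461 = 55.7262 mmHg

55.7262 mmHg


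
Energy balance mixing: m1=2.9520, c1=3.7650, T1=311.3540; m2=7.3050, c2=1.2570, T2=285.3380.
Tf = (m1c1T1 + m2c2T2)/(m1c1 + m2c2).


num = 6080.5589
den = 20.2967
Tf = 299.5841 K

299.5841 K


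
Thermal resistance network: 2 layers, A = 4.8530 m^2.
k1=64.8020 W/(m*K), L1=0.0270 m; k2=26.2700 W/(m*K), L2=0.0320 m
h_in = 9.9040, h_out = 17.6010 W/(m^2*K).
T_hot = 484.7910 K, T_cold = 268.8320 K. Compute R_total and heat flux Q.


R_conv_in = 1/(9.9040*4.8530) = 0.0208
R_1 = 0.0270/(64.8020*4.8530) = 8.5855e-05
R_2 = 0.0320/(26.2700*4.8530) = 0.0003
R_conv_out = 1/(17.6010*4.8530) = 0.0117
R_total = 0.0328 K/W
Q = 215.9590 / 0.0328 = 6574.1776 W

R_total = 0.0328 K/W, Q = 6574.1776 W


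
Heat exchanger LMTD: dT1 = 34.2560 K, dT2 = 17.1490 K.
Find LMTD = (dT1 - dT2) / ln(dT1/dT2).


dT1/dT2 = 1.9976
ln(dT1/dT2) = 0.6919
LMTD = 17.1070 / 0.6919 = 24.7239 K

24.7239 K


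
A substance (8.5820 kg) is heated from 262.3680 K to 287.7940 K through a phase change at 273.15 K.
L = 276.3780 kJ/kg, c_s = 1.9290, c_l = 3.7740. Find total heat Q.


Q1 (sensible, solid) = 8.5820 * 1.9290 * 10.7820 = 178.4925 kJ
Q2 (latent) = 8.5820 * 276.3780 = 2371.8760 kJ
Q3 (sensible, liquid) = 8.5820 * 3.7740 * 14.6440 = 474.2967 kJ
Q_total = 3024.6653 kJ

3024.6653 kJ


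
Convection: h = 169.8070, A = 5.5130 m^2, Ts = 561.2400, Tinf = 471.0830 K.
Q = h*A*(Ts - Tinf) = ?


dT = 90.1570 K
Q = 169.8070 * 5.5130 * 90.1570 = 84400.1141 W

84400.1141 W


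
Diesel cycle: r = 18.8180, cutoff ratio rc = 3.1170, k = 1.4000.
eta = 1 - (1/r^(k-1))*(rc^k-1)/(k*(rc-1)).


r^(k-1) = 3.2347
rc^k = 4.9117
eta = 0.5920 = 59.1975%

59.1975%


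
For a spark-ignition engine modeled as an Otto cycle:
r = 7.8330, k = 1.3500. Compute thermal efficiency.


r^(k-1) = 2.0553
eta = 1 - 1/2.0553 = 0.5135 = 51.3453%

51.3453%


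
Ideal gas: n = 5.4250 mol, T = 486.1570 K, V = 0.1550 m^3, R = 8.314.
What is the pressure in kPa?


P = nRT/V = 5.4250 * 8.314 * 486.1570 / 0.1550
= 21927.3579 / 0.1550 = 141466.8254 Pa = 141.4668 kPa

141.4668 kPa


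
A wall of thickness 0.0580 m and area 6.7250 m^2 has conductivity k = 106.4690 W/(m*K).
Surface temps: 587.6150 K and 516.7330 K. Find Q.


dT = 70.8820 K
Q = 106.4690 * 6.7250 * 70.8820 / 0.0580 = 875030.9879 W

875030.9879 W


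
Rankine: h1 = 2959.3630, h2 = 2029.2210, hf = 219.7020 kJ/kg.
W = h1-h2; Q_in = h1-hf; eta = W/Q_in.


W = 930.1420 kJ/kg
Q_in = 2739.6610 kJ/kg
eta = 0.3395 = 33.9510%

eta = 33.9510%


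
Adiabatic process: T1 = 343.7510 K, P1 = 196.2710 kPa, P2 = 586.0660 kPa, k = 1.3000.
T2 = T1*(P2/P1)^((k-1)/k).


(k-1)/k = 0.2308
(P2/P1)^exp = 1.2872
T2 = 343.7510 * 1.2872 = 442.4663 K

442.4663 K


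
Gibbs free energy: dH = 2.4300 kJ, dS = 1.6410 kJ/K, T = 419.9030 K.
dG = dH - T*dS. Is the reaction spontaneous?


T*dS = 419.9030 * 1.6410 = 689.0608 kJ
dG = 2.4300 - 689.0608 = -686.6308 kJ (spontaneous)

dG = -686.6308 kJ, spontaneous


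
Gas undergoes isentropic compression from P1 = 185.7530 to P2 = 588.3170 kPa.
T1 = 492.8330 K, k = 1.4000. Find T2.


(k-1)/k = 0.2857
(P2/P1)^exp = 1.3901
T2 = 492.8330 * 1.3901 = 685.0936 K

685.0936 K


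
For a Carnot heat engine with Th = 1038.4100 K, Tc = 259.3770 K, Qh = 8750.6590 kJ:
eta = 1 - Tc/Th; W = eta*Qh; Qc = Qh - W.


eta = 1 - 259.3770/1038.4100 = 0.7502
W = 0.7502 * 8750.6590 = 6564.8945 kJ
Qc = 8750.6590 - 6564.8945 = 2185.7645 kJ

eta = 75.0217%, W = 6564.8945 kJ, Qc = 2185.7645 kJ


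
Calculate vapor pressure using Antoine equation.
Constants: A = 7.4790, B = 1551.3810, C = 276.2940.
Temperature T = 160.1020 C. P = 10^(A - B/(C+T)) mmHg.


C+T = 436.3960
B/(C+T) = 3.5550
log10(P) = 7.4790 - 3.5550 = 3.9240
P = 10^3.9240 = 8394.9002 mmHg

8394.9002 mmHg


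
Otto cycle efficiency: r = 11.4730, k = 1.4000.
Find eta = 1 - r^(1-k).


r^(k-1) = 2.6538
eta = 1 - 1/2.6538 = 0.6232 = 62.3184%

62.3184%


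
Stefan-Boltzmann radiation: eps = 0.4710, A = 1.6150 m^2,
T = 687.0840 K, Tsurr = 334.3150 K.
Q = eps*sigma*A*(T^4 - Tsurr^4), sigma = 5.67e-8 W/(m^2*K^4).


T^4 = 2.2286e+11
Tsurr^4 = 1.2492e+10
Q = 0.4710 * 5.67e-8 * 1.6150 * 2.1037e+11 = 9073.2801 W

9073.2801 W


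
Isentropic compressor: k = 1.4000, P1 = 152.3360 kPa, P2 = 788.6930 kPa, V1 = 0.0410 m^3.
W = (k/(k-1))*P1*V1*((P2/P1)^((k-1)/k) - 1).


(k-1)/k = 0.2857
(P2/P1)^exp = 1.5997
W = 3.5000 * 152.3360 * 0.0410 * (1.5997 - 1) = 13.1089 kJ

13.1089 kJ


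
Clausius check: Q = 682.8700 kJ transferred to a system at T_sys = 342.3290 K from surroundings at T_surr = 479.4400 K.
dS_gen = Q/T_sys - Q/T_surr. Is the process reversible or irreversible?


dS_sys = 682.8700/342.3290 = 1.9948 kJ/K
dS_surr = -682.8700/479.4400 = -1.4243 kJ/K
dS_gen = 1.9948 - 1.4243 = 0.5705 kJ/K (irreversible)

dS_gen = 0.5705 kJ/K, irreversible


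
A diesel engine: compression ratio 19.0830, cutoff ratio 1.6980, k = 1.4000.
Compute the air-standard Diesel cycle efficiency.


r^(k-1) = 3.2528
rc^k = 2.0985
eta = 0.6544 = 65.4407%

65.4407%


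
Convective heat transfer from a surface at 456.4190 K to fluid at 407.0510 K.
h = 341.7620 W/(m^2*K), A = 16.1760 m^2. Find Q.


dT = 49.3680 K
Q = 341.7620 * 16.1760 * 49.3680 = 272923.1934 W

272923.1934 W


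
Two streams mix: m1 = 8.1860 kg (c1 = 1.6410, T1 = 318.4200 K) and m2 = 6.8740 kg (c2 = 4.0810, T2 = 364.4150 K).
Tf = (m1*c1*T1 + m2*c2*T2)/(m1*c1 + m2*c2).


num = 14500.2667
den = 41.4860
Tf = 349.5218 K

349.5218 K


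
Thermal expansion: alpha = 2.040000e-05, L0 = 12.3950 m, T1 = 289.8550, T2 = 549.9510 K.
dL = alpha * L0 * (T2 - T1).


dT = 260.0960 K
dL = 2.040000e-05 * 12.3950 * 260.0960 = 0.065767 m
L_final = 12.460767 m

dL = 0.065767 m


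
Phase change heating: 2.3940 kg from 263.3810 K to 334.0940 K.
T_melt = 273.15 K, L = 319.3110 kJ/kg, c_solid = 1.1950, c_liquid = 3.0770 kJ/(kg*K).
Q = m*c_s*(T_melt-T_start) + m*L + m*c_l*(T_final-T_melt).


Q1 (sensible, solid) = 2.3940 * 1.1950 * 9.7690 = 27.9474 kJ
Q2 (latent) = 2.3940 * 319.3110 = 764.4305 kJ
Q3 (sensible, liquid) = 2.3940 * 3.0770 * 60.9440 = 448.9341 kJ
Q_total = 1241.3121 kJ

1241.3121 kJ


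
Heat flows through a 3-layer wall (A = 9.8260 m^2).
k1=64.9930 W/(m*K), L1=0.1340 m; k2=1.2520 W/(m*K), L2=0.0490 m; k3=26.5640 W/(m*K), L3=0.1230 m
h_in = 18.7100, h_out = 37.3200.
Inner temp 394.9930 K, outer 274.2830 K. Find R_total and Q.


R_conv_in = 1/(18.7100*9.8260) = 0.0054
R_1 = 0.1340/(64.9930*9.8260) = 0.0002
R_2 = 0.0490/(1.2520*9.8260) = 0.0040
R_3 = 0.1230/(26.5640*9.8260) = 0.0005
R_conv_out = 1/(37.3200*9.8260) = 0.0027
R_total = 0.0128 K/W
Q = 120.7100 / 0.0128 = 9408.0800 W

R_total = 0.0128 K/W, Q = 9408.0800 W


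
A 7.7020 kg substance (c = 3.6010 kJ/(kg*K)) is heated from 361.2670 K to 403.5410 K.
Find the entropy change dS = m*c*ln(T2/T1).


T2/T1 = 1.1170
ln(T2/T1) = 0.1107
dS = 7.7020 * 3.6010 * 0.1107 = 3.0692 kJ/K

3.0692 kJ/K


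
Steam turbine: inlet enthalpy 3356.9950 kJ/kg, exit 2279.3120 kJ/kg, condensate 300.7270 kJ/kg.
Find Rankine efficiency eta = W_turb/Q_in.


W = 1077.6830 kJ/kg
Q_in = 3056.2680 kJ/kg
eta = 0.3526 = 35.2614%

eta = 35.2614%


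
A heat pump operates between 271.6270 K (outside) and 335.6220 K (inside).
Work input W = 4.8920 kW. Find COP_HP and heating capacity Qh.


COP = 335.6220 / 63.9950 = 5.2445
Qh = 5.2445 * 4.8920 = 25.6561 kW

COP = 5.2445, Qh = 25.6561 kW


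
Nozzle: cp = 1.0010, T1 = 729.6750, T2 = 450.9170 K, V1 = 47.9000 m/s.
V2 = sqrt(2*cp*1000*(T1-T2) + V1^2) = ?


dT = 278.7580 K
2*cp*1000*dT = 558073.5160
V1^2 = 2294.4100
V2 = sqrt(560367.9260) = 748.5773 m/s

748.5773 m/s


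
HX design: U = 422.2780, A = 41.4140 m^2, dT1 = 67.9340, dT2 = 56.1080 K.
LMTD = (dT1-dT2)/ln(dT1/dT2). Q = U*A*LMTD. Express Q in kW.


LMTD = 61.8326 K
Q = 422.2780 * 41.4140 * 61.8326 = 1081342.7009 W = 1081.3427 kW

1081.3427 kW


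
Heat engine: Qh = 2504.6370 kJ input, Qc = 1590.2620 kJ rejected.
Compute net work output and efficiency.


W = 2504.6370 - 1590.2620 = 914.3750 kJ
eta = 914.3750 / 2504.6370 = 0.3651 = 36.5073%

W = 914.3750 kJ, eta = 36.5073%


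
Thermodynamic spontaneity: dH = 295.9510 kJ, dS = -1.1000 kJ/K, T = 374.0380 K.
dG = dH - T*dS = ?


T*dS = 374.0380 * -1.1000 = -411.4418 kJ
dG = 295.9510 + 411.4418 = 707.3928 kJ (non-spontaneous)

dG = 707.3928 kJ, non-spontaneous


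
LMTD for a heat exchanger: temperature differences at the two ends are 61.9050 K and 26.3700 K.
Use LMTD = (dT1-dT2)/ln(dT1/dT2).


dT1/dT2 = 2.3476
ln(dT1/dT2) = 0.8534
LMTD = 35.5350 / 0.8534 = 41.6406 K

41.6406 K


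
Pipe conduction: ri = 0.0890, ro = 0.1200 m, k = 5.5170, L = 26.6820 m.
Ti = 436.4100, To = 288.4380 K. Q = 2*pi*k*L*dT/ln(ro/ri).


dT = 147.9720 K
ln(ro/ri) = 0.2989
Q = 2*pi*5.5170*26.6820*147.9720 / 0.2989 = 457951.7338 W

457951.7338 W


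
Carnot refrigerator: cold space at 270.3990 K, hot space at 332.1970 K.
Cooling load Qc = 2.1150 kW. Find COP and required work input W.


COP = 270.3990 / 61.7980 = 4.3755
W = 2.1150 / 4.3755 = 0.4834 kW

COP = 4.3755, W = 0.4834 kW


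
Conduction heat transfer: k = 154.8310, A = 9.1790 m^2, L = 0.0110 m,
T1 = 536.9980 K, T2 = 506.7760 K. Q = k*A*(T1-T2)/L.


dT = 30.2220 K
Q = 154.8310 * 9.1790 * 30.2220 / 0.0110 = 3904665.2257 W

3904665.2257 W


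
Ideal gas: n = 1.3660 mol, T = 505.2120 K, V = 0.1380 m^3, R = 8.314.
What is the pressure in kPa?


P = nRT/V = 1.3660 * 8.314 * 505.2120 / 0.1380
= 5737.6543 / 0.1380 = 41577.2050 Pa = 41.5772 kPa

41.5772 kPa


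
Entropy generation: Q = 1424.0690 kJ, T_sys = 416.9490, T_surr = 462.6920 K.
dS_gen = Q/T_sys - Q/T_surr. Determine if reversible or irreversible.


dS_sys = 1424.0690/416.9490 = 3.4155 kJ/K
dS_surr = -1424.0690/462.6920 = -3.0778 kJ/K
dS_gen = 3.4155 - 3.0778 = 0.3377 kJ/K (irreversible)

dS_gen = 0.3377 kJ/K, irreversible


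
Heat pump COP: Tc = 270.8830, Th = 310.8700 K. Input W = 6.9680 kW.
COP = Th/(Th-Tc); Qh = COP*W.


COP = 310.8700 / 39.9870 = 7.7743
Qh = 7.7743 * 6.9680 = 54.1712 kW

COP = 7.7743, Qh = 54.1712 kW


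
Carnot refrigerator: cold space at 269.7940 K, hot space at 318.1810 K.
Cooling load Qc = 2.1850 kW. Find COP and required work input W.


COP = 269.7940 / 48.3870 = 5.5758
W = 2.1850 / 5.5758 = 0.3919 kW

COP = 5.5758, W = 0.3919 kW


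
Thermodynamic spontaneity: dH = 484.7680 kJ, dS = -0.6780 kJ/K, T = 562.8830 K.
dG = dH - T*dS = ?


T*dS = 562.8830 * -0.6780 = -381.6347 kJ
dG = 484.7680 + 381.6347 = 866.4027 kJ (non-spontaneous)

dG = 866.4027 kJ, non-spontaneous
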